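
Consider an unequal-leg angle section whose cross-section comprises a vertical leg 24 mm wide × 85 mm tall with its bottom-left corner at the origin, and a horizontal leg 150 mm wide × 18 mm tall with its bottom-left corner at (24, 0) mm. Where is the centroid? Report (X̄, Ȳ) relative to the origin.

Part | A | x̄ᵢ | ȳᵢ | A·x̄ᵢ | A·ȳᵢ
vertical leg | 2040.00 | 12.00 | 42.50 | 24480.00 | 86700.00
horizontal leg | 2700.00 | 99.00 | 9.00 | 267300.00 | 24300.00
Σ | 4740.00 |  |  | 291780.00 | 111000.00
X̄ = 291780.00 / 4740.00 = 61.56 mm
Ȳ = 111000.00 / 4740.00 = 23.42 mm

X̄ = 61.56 mm, Ȳ = 23.42 mm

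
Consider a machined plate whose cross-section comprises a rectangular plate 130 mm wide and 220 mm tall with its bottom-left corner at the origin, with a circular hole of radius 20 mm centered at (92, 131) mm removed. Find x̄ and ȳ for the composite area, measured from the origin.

x̄ = 63.76 mm, ȳ = 109.03 mm

plate: A = 130 × 220 = 28600.00, centroid at (65.00, 110.00).
hole: A = −π·20² = -1256.64, centroid at (92.00, 131.00).
ΣA = 27343.36 mm², ΣAx̄ = 1743389.39 mm³, ΣAȳ = 2981380.54 mm³.
x̄ = 1743389.39/27343.36 = 63.76 mm; ȳ = 2981380.54/27343.36 = 109.03 mm.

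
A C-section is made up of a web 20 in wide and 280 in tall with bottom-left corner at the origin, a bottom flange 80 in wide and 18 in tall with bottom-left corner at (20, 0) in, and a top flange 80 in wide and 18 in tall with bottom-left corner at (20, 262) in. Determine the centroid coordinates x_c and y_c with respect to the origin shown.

web: A = 20 × 280 = 5600.00, centroid at (10.00, 140.00).
bottom flange: A = 80 × 18 = 1440.00, centroid at (60.00, 9.00).
top flange: A = 80 × 18 = 1440.00, centroid at (60.00, 271.00).
ΣA = 8480.00 in², ΣAx_c = 228800.00 in³, ΣAy_c = 1187200.00 in³.
x_c = 228800.00/8480.00 = 26.98 in; y_c = 1187200.00/8480.00 = 140.00 in.

x_c = 26.98 in, y_c = 140.00 in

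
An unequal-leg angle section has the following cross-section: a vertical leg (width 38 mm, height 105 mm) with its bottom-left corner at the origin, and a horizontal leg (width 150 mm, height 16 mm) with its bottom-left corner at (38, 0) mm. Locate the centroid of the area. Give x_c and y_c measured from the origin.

x_c = 54.31 mm, y_c = 35.79 mm

vertical leg: A = 38 × 105 = 3990.00, centroid at (19.00, 52.50).
horizontal leg: A = 150 × 16 = 2400.00, centroid at (113.00, 8.00).
ΣA = 6390.00 mm², ΣAx_c = 347010.00 mm³, ΣAy_c = 228675.00 mm³.
x_c = 347010.00/6390.00 = 54.31 mm; y_c = 228675.00/6390.00 = 35.79 mm.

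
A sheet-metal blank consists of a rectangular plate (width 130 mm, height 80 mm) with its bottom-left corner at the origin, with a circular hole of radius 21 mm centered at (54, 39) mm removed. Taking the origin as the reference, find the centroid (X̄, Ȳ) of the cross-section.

plate: A = 130 × 80 = 10400.00, centroid at (65.00, 40.00).
hole: A = −π·21² = -1385.44, centroid at (54.00, 39.00).
ΣA = 9014.56 mm², ΣAX̄ = 601186.11 mm³, ΣAȲ = 361967.75 mm³.
X̄ = 601186.11/9014.56 = 66.69 mm; Ȳ = 361967.75/9014.56 = 40.15 mm.

X̄ = 66.69 mm, Ȳ = 40.15 mm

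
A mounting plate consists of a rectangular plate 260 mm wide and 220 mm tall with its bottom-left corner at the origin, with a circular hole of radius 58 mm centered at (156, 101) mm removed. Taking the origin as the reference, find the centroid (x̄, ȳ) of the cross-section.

x̄ = 124.11 mm, ȳ = 112.04 mm

plate: A = 260 × 220 = 57200.00, centroid at (130.00, 110.00).
hole: A = −π·58² = -10568.32, centroid at (156.00, 101.00).
ΣA = 46631.68 mm²
ΣAx̄ = (57200.00)(130.00) + (-10568.32)(156.00) = 5787342.44 mm³
ΣAȳ = (57200.00)(110.00) + (-10568.32)(101.00) = 5224599.91 mm³
x̄ = 5787342.44 / 46631.68 = 124.11 mm
ȳ = 5224599.91 / 46631.68 = 112.04 mm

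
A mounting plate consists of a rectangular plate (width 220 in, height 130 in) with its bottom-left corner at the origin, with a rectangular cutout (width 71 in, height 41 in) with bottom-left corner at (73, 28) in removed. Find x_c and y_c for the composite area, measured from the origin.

x_c = 110.17 in, y_c = 66.87 in

plate: A = 220 × 130 = 28600.00, centroid at (110.00, 65.00).
hole: A = −(71 × 41) = -2911.00, centroid at (108.50, 48.50).
ΣA = 25689.00 in², ΣAx_c = 2830156.50 in³, ΣAy_c = 1717816.50 in³.
x_c = 2830156.50/25689.00 = 110.17 in; y_c = 1717816.50/25689.00 = 66.87 in.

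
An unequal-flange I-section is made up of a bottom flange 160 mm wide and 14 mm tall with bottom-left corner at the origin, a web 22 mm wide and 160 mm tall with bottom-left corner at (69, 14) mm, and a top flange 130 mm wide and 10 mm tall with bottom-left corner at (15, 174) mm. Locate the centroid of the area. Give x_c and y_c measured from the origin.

x_c = 80.00 mm, y_c = 82.05 mm

bottom flange: A = 160 × 14 = 2240.00, centroid at (80.00, 7.00).
web: A = 22 × 160 = 3520.00, centroid at (80.00, 94.00).
top flange: A = 130 × 10 = 1300.00, centroid at (80.00, 179.00).
ΣA = 7060.00 mm², ΣAx_c = 564800.00 mm³, ΣAy_c = 579260.00 mm³.
x_c = 564800.00/7060.00 = 80.00 mm; y_c = 579260.00/7060.00 = 82.05 mm.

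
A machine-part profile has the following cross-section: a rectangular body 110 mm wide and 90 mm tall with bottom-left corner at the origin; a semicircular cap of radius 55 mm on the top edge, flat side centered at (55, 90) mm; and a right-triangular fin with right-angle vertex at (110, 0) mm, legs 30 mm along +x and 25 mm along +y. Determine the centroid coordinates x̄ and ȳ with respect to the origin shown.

rectangular body: A = 110 × 90 = 9900.00, centroid at (55.00, 45.00).
semicircular top: A = ½π·55² = 4751.66, centroid at (55.00, 113.34).
triangular fin: A = ½·30·25 = 375.00, centroid at (120.00, 8.33).
ΣA = 15026.66 mm², ΣAx̄ = 850841.24 mm³, ΣAȳ = 987190.97 mm³.
x̄ = 850841.24/15026.66 = 56.62 mm; ȳ = 987190.97/15026.66 = 65.70 mm.

x̄ = 56.62 mm, ȳ = 65.70 mm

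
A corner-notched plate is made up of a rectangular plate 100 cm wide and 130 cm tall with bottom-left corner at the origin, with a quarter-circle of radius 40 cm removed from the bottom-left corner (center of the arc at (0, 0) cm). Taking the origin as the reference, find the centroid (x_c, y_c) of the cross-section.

plate: A = 100 × 130 = 13000.00, centroid at (50.00, 65.00).
removed quarter-circle: A = −¼π·40² = -1256.64, centroid at (16.98, 16.98).
ΣA = 11743.36 cm², ΣAx_c = 628666.67 cm³, ΣAy_c = 823666.67 cm³.
x_c = 628666.67/11743.36 = 53.53 cm; y_c = 823666.67/11743.36 = 70.14 cm.

x_c = 53.53 cm, y_c = 70.14 cm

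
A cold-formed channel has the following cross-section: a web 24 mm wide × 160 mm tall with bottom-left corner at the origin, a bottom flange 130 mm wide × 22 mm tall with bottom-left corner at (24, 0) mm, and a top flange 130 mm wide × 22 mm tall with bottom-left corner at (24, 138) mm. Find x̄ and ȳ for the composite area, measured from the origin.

web: A = 24 × 160 = 3840.00, centroid at (12.00, 80.00).
bottom flange: A = 130 × 22 = 2860.00, centroid at (89.00, 11.00).
top flange: A = 130 × 22 = 2860.00, centroid at (89.00, 149.00).
ΣA = 9560.00 mm²
ΣAx̄ = (3840.00)(12.00) + (2860.00)(89.00) + (2860.00)(89.00) = 555160.00 mm³
ΣAȳ = (3840.00)(80.00) + (2860.00)(11.00) + (2860.00)(149.00) = 764800.00 mm³
x̄ = 555160.00 / 9560.00 = 58.07 mm
ȳ = 764800.00 / 9560.00 = 80.00 mm

x̄ = 58.07 mm, ȳ = 80.00 mm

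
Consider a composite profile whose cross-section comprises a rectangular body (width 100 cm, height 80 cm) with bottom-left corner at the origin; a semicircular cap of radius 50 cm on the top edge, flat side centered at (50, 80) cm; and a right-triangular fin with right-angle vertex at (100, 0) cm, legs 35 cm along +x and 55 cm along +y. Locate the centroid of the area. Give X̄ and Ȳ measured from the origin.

rectangular body: A = 100 × 80 = 8000.00, centroid at (50.00, 40.00).
semicircular top: A = ½π·50² = 3926.99, centroid at (50.00, 101.22).
triangular fin: A = ½·35·55 = 962.50, centroid at (111.67, 18.33).
ΣA = 12889.49 cm², ΣAX̄ = 703828.71 cm³, ΣAȲ = 735138.43 cm³.
X̄ = 703828.71/12889.49 = 54.60 cm; Ȳ = 735138.43/12889.49 = 57.03 cm.

X̄ = 54.60 cm, Ȳ = 57.03 cm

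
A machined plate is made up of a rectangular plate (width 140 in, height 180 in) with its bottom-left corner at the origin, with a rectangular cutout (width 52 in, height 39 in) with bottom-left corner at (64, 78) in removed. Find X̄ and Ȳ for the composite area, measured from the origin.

X̄ = 68.25 in, Ȳ = 89.34 in

Part | A | x̄ᵢ | ȳᵢ | A·x̄ᵢ | A·ȳᵢ
plate | 25200.00 | 70.00 | 90.00 | 1764000.00 | 2268000.00
hole | -2028.00 | 90.00 | 97.50 | -182520.00 | -197730.00
Σ | 23172.00 |  |  | 1581480.00 | 2070270.00
X̄ = 1581480.00 / 23172.00 = 68.25 in
Ȳ = 2070270.00 / 23172.00 = 89.34 in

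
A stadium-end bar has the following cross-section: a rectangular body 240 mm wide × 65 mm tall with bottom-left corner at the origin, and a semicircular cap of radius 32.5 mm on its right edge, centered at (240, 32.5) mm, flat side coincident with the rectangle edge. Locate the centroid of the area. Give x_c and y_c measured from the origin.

x_c = 132.86 mm, y_c = 32.50 mm

rectangular body: A = 240 × 65 = 15600.00, centroid at (120.00, 32.50).
semicircular end: A = ½π·32.5² = 1659.15, centroid at (253.79, 32.50).
ΣA = 17259.15 mm², ΣAx_c = 2293082.29 mm³, ΣAy_c = 560922.49 mm³.
x_c = 2293082.29/17259.15 = 132.86 mm; y_c = 560922.49/17259.15 = 32.50 mm.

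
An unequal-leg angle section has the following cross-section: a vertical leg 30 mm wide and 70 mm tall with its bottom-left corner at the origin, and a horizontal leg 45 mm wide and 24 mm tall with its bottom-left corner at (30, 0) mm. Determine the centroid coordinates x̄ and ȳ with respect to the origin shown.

Part | A | x̄ᵢ | ȳᵢ | A·x̄ᵢ | A·ȳᵢ
vertical leg | 2100.00 | 15.00 | 35.00 | 31500.00 | 73500.00
horizontal leg | 1080.00 | 52.50 | 12.00 | 56700.00 | 12960.00
Σ | 3180.00 |  |  | 88200.00 | 86460.00
x̄ = 88200.00 / 3180.00 = 27.74 mm
ȳ = 86460.00 / 3180.00 = 27.19 mm

x̄ = 27.74 mm, ȳ = 27.19 mm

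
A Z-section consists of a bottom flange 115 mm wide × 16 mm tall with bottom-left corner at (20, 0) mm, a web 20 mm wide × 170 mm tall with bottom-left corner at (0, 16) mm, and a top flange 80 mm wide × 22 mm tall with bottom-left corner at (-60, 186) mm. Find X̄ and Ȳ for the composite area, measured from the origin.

X̄ = 20.20 mm, Ȳ = 100.69 mm

bottom flange: A = 115 × 16 = 1840.00, centroid at (77.50, 8.00).
web: A = 20 × 170 = 3400.00, centroid at (10.00, 101.00).
top flange: A = 80 × 22 = 1760.00, centroid at (-20.00, 197.00).
ΣA = 7000.00 mm², ΣAX̄ = 141400.00 mm³, ΣAȲ = 704840.00 mm³.
X̄ = 141400.00/7000.00 = 20.20 mm; Ȳ = 704840.00/7000.00 = 100.69 mm.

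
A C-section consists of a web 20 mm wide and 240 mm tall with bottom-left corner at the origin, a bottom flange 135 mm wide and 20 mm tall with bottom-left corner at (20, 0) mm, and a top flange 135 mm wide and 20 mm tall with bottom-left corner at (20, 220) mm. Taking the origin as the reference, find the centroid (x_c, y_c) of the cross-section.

web: A = 20 × 240 = 4800.00, centroid at (10.00, 120.00).
bottom flange: A = 135 × 20 = 2700.00, centroid at (87.50, 10.00).
top flange: A = 135 × 20 = 2700.00, centroid at (87.50, 230.00).
ΣA = 10200.00 mm²
ΣAx_c = (4800.00)(10.00) + (2700.00)(87.50) + (2700.00)(87.50) = 520500.00 mm³
ΣAy_c = (4800.00)(120.00) + (2700.00)(10.00) + (2700.00)(230.00) = 1224000.00 mm³
x_c = 520500.00 / 10200.00 = 51.03 mm
y_c = 1224000.00 / 10200.00 = 120.00 mm

x_c = 51.03 mm, y_c = 120.00 mm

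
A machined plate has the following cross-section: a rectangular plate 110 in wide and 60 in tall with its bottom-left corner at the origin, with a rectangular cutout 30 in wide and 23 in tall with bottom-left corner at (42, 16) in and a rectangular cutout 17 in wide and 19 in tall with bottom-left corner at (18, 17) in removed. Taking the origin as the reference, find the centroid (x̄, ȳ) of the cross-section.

x̄ = 56.40 in, ȳ = 30.51 in

Part | A | x̄ᵢ | ȳᵢ | A·x̄ᵢ | A·ȳᵢ
plate | 6600.00 | 55.00 | 30.00 | 363000.00 | 198000.00
hole 1 | -690.00 | 57.00 | 27.50 | -39330.00 | -18975.00
hole 2 | -323.00 | 26.50 | 26.50 | -8559.50 | -8559.50
Σ | 5587.00 |  |  | 315110.50 | 170465.50
x̄ = 315110.50 / 5587.00 = 56.40 in
ȳ = 170465.50 / 5587.00 = 30.51 in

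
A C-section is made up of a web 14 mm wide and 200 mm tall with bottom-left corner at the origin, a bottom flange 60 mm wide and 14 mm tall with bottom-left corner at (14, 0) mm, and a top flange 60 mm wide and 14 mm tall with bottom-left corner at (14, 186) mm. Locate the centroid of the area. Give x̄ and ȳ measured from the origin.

x̄ = 20.88 mm, ȳ = 100.00 mm

Part | A | x̄ᵢ | ȳᵢ | A·x̄ᵢ | A·ȳᵢ
web | 2800.00 | 7.00 | 100.00 | 19600.00 | 280000.00
bottom flange | 840.00 | 44.00 | 7.00 | 36960.00 | 5880.00
top flange | 840.00 | 44.00 | 193.00 | 36960.00 | 162120.00
Σ | 4480.00 |  |  | 93520.00 | 448000.00
x̄ = 93520.00 / 4480.00 = 20.88 mm
ȳ = 448000.00 / 4480.00 = 100.00 mm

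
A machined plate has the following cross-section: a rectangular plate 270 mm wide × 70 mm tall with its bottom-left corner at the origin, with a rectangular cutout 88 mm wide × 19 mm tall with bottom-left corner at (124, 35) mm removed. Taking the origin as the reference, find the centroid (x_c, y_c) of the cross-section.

x_c = 131.80 mm, y_c = 34.08 mm

plate: A = 270 × 70 = 18900.00, centroid at (135.00, 35.00).
hole: A = −(88 × 19) = -1672.00, centroid at (168.00, 44.50).
ΣA = 17228.00 mm²
ΣAx_c = (18900.00)(135.00) + (-1672.00)(168.00) = 2270604.00 mm³
ΣAy_c = (18900.00)(35.00) + (-1672.00)(44.50) = 587096.00 mm³
x_c = 2270604.00 / 17228.00 = 131.80 mm
y_c = 587096.00 / 17228.00 = 34.08 mm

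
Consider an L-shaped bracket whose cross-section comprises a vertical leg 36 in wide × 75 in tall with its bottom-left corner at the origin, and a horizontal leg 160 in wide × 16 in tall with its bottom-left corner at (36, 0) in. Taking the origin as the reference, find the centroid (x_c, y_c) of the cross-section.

Part | A | x̄ᵢ | ȳᵢ | A·x̄ᵢ | A·ȳᵢ
vertical leg | 2700.00 | 18.00 | 37.50 | 48600.00 | 101250.00
horizontal leg | 2560.00 | 116.00 | 8.00 | 296960.00 | 20480.00
Σ | 5260.00 |  |  | 345560.00 | 121730.00
x_c = 345560.00 / 5260.00 = 65.70 in
y_c = 121730.00 / 5260.00 = 23.14 in

x_c = 65.70 in, y_c = 23.14 in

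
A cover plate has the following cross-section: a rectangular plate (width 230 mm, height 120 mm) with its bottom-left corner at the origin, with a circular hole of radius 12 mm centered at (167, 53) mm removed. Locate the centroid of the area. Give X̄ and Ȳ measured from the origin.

plate: A = 230 × 120 = 27600.00, centroid at (115.00, 60.00).
hole: A = −π·12² = -452.39, centroid at (167.00, 53.00).
ΣA = 27147.61 mm²
ΣAX̄ = (27600.00)(115.00) + (-452.39)(167.00) = 3098450.98 mm³
ΣAȲ = (27600.00)(60.00) + (-452.39)(53.00) = 1632023.36 mm³
X̄ = 3098450.98 / 27147.61 = 114.13 mm
Ȳ = 1632023.36 / 27147.61 = 60.12 mm

X̄ = 114.13 mm, Ȳ = 60.12 mm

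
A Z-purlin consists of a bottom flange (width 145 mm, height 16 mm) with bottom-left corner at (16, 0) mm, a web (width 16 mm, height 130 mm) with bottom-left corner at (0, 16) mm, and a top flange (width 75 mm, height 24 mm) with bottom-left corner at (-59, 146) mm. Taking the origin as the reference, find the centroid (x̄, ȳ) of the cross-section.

Part | A | x̄ᵢ | ȳᵢ | A·x̄ᵢ | A·ȳᵢ
bottom flange | 2320.00 | 88.50 | 8.00 | 205320.00 | 18560.00
web | 2080.00 | 8.00 | 81.00 | 16640.00 | 168480.00
top flange | 1800.00 | -21.50 | 158.00 | -38700.00 | 284400.00
Σ | 6200.00 |  |  | 183260.00 | 471440.00
x̄ = 183260.00 / 6200.00 = 29.56 mm
ȳ = 471440.00 / 6200.00 = 76.04 mm

x̄ = 29.56 mm, ȳ = 76.04 mm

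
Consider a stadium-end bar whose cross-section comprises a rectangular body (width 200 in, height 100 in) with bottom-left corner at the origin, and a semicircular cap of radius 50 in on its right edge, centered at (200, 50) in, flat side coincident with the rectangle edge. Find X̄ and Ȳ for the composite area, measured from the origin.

rectangular body: A = 200 × 100 = 20000.00, centroid at (100.00, 50.00).
semicircular end: A = ½π·50² = 3926.99, centroid at (221.22, 50.00).
ΣA = 23926.99 in², ΣAX̄ = 2868731.50 in³, ΣAȲ = 1196349.54 in³.
X̄ = 2868731.50/23926.99 = 119.90 in; Ȳ = 1196349.54/23926.99 = 50.00 in.

X̄ = 119.90 in, Ȳ = 50.00 in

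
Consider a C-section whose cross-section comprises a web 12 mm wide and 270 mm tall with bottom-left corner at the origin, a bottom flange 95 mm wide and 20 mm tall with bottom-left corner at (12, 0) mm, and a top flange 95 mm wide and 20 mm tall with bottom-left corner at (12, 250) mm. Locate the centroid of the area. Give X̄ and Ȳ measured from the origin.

web: A = 12 × 270 = 3240.00, centroid at (6.00, 135.00).
bottom flange: A = 95 × 20 = 1900.00, centroid at (59.50, 10.00).
top flange: A = 95 × 20 = 1900.00, centroid at (59.50, 260.00).
ΣA = 7040.00 mm²
ΣAX̄ = (3240.00)(6.00) + (1900.00)(59.50) + (1900.00)(59.50) = 245540.00 mm³
ΣAȲ = (3240.00)(135.00) + (1900.00)(10.00) + (1900.00)(260.00) = 950400.00 mm³
X̄ = 245540.00 / 7040.00 = 34.88 mm
Ȳ = 950400.00 / 7040.00 = 135.00 mm

X̄ = 34.88 mm, Ȳ = 135.00 mm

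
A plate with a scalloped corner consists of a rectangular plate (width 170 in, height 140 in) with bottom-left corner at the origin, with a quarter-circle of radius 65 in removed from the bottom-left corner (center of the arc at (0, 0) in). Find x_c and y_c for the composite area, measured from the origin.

Part | A | x̄ᵢ | ȳᵢ | A·x̄ᵢ | A·ȳᵢ
plate | 23800.00 | 85.00 | 70.00 | 2023000.00 | 1666000.00
removed quarter-circle | -3318.31 | 27.59 | 27.59 | -91541.67 | -91541.67
Σ | 20481.69 |  |  | 1931458.33 | 1574458.33
x_c = 1931458.33 / 20481.69 = 94.30 in
y_c = 1574458.33 / 20481.69 = 76.87 in

x_c = 94.30 in, y_c = 76.87 in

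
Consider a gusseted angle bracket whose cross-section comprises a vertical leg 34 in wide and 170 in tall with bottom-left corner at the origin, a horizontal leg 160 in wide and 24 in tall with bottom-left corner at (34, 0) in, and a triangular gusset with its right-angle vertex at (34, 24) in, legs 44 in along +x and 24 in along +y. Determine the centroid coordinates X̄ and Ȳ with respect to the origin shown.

vertical leg: A = 34 × 170 = 5780.00, centroid at (17.00, 85.00).
horizontal leg: A = 160 × 24 = 3840.00, centroid at (114.00, 12.00).
gusset: A = ½·44·24 = 528.00, centroid at (48.67, 32.00).
ΣA = 10148.00 in²
ΣAX̄ = (5780.00)(17.00) + (3840.00)(114.00) + (528.00)(48.67) = 561716.00 in³
ΣAȲ = (5780.00)(85.00) + (3840.00)(12.00) + (528.00)(32.00) = 554276.00 in³
X̄ = 561716.00 / 10148.00 = 55.35 in
Ȳ = 554276.00 / 10148.00 = 54.62 in

X̄ = 55.35 in, Ȳ = 54.62 in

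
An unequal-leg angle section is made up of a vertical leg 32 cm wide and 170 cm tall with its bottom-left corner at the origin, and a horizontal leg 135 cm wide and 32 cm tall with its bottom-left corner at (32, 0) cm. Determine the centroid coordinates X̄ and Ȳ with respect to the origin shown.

vertical leg: A = 32 × 170 = 5440.00, centroid at (16.00, 85.00).
horizontal leg: A = 135 × 32 = 4320.00, centroid at (99.50, 16.00).
ΣA = 9760.00 cm², ΣAX̄ = 516880.00 cm³, ΣAȲ = 531520.00 cm³.
X̄ = 516880.00/9760.00 = 52.96 cm; Ȳ = 531520.00/9760.00 = 54.46 cm.

X̄ = 52.96 cm, Ȳ = 54.46 cm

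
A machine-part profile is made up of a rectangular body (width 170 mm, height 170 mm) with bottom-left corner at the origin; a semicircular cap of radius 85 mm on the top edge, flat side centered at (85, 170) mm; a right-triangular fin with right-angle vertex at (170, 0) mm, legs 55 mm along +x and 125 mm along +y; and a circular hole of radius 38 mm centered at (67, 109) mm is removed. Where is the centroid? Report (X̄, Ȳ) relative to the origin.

rectangular body: A = 170 × 170 = 28900.00, centroid at (85.00, 85.00).
semicircular top: A = ½π·85² = 11349.00, centroid at (85.00, 206.08).
triangular fin: A = ½·55·125 = 3437.50, centroid at (188.33, 41.67).
hole: A = −π·38² = -4536.46, centroid at (67.00, 109.00).
ΣA = 39150.04 mm²
ΣAX̄ = (28900.00)(85.00) + (11349.00)(85.00) + (3437.50)(188.33) + (-4536.46)(67.00) = 3764618.32 mm³
ΣAȲ = (28900.00)(85.00) + (11349.00)(206.08) + (3437.50)(41.67) + (-4536.46)(109.00) = 4444002.30 mm³
X̄ = 3764618.32 / 39150.04 = 96.16 mm
Ȳ = 4444002.30 / 39150.04 = 113.51 mm

X̄ = 96.16 mm, Ȳ = 113.51 mm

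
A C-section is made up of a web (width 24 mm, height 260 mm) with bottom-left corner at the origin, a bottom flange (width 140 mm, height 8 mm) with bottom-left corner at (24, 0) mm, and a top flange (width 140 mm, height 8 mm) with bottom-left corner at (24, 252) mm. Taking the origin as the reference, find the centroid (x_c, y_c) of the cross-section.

x_c = 33.66 mm, y_c = 130.00 mm

Part | A | x̄ᵢ | ȳᵢ | A·x̄ᵢ | A·ȳᵢ
web | 6240.00 | 12.00 | 130.00 | 74880.00 | 811200.00
bottom flange | 1120.00 | 94.00 | 4.00 | 105280.00 | 4480.00
top flange | 1120.00 | 94.00 | 256.00 | 105280.00 | 286720.00
Σ | 8480.00 |  |  | 285440.00 | 1102400.00
x_c = 285440.00 / 8480.00 = 33.66 mm
y_c = 1102400.00 / 8480.00 = 130.00 mm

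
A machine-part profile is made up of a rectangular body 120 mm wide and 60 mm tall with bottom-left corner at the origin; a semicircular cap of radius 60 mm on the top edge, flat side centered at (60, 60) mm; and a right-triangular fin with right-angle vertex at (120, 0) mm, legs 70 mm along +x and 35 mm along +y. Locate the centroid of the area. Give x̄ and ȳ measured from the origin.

x̄ = 67.25 mm, ȳ = 50.68 mm

rectangular body: A = 120 × 60 = 7200.00, centroid at (60.00, 30.00).
semicircular top: A = ½π·60² = 5654.87, centroid at (60.00, 85.46).
triangular fin: A = ½·70·35 = 1225.00, centroid at (143.33, 11.67).
ΣA = 14079.87 mm²
ΣAx̄ = (7200.00)(60.00) + (5654.87)(60.00) + (1225.00)(143.33) = 946875.34 mm³
ΣAȳ = (7200.00)(30.00) + (5654.87)(85.46) + (1225.00)(11.67) = 713583.67 mm³
x̄ = 946875.34 / 14079.87 = 67.25 mm
ȳ = 713583.67 / 14079.87 = 50.68 mm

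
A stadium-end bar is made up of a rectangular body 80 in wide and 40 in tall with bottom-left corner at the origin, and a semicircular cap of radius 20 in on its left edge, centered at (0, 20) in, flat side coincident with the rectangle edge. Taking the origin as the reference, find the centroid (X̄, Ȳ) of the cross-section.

rectangular body: A = 80 × 40 = 3200.00, centroid at (40.00, 20.00).
semicircular end: A = ½π·20² = 628.32, centroid at (-8.49, 20.00).
ΣA = 3828.32 in², ΣAX̄ = 122666.67 in³, ΣAȲ = 76566.37 in³.
X̄ = 122666.67/3828.32 = 32.04 in; Ȳ = 76566.37/3828.32 = 20.00 in.

X̄ = 32.04 in, Ȳ = 20.00 in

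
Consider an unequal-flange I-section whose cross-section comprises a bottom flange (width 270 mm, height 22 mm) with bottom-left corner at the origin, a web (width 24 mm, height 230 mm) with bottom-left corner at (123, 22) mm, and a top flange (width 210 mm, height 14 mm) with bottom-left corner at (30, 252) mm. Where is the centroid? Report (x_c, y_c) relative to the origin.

bottom flange: A = 270 × 22 = 5940.00, centroid at (135.00, 11.00).
web: A = 24 × 230 = 5520.00, centroid at (135.00, 137.00).
top flange: A = 210 × 14 = 2940.00, centroid at (135.00, 259.00).
ΣA = 14400.00 mm²
ΣAx_c = (5940.00)(135.00) + (5520.00)(135.00) + (2940.00)(135.00) = 1944000.00 mm³
ΣAy_c = (5940.00)(11.00) + (5520.00)(137.00) + (2940.00)(259.00) = 1583040.00 mm³
x_c = 1944000.00 / 14400.00 = 135.00 mm
y_c = 1583040.00 / 14400.00 = 109.93 mm

x_c = 135.00 mm, y_c = 109.93 mm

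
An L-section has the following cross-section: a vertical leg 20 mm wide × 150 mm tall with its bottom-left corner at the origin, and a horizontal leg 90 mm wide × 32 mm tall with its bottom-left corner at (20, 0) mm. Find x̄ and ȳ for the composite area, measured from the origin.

vertical leg: A = 20 × 150 = 3000.00, centroid at (10.00, 75.00).
horizontal leg: A = 90 × 32 = 2880.00, centroid at (65.00, 16.00).
ΣA = 5880.00 mm², ΣAx̄ = 217200.00 mm³, ΣAȳ = 271080.00 mm³.
x̄ = 217200.00/5880.00 = 36.94 mm; ȳ = 271080.00/5880.00 = 46.10 mm.

x̄ = 36.94 mm, ȳ = 46.10 mm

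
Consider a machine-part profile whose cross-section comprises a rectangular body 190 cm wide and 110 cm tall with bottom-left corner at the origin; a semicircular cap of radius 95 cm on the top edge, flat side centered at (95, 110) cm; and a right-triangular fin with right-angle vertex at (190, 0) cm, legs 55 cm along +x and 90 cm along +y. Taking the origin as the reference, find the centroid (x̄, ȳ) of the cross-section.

x̄ = 102.47 cm, ȳ = 89.34 cm

rectangular body: A = 190 × 110 = 20900.00, centroid at (95.00, 55.00).
semicircular top: A = ½π·95² = 14176.44, centroid at (95.00, 150.32).
triangular fin: A = ½·55·90 = 2475.00, centroid at (208.33, 30.00).
ΣA = 37551.44 cm²
ΣAx̄ = (20900.00)(95.00) + (14176.44)(95.00) + (2475.00)(208.33) = 3847886.50 cm³
ΣAȳ = (20900.00)(55.00) + (14176.44)(150.32) + (2475.00)(30.00) = 3354741.39 cm³
x̄ = 3847886.50 / 37551.44 = 102.47 cm
ȳ = 3354741.39 / 37551.44 = 89.34 cm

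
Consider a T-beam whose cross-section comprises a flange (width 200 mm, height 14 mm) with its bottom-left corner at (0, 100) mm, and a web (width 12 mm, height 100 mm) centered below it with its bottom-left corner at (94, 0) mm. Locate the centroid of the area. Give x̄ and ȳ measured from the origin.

web: A = 12 × 100 = 1200.00, centroid at (100.00, 50.00).
flange: A = 200 × 14 = 2800.00, centroid at (100.00, 107.00).
ΣA = 4000.00 mm², ΣAx̄ = 400000.00 mm³, ΣAȳ = 359600.00 mm³.
x̄ = 400000.00/4000.00 = 100.00 mm; ȳ = 359600.00/4000.00 = 89.90 mm.

x̄ = 100.00 mm, ȳ = 89.90 mm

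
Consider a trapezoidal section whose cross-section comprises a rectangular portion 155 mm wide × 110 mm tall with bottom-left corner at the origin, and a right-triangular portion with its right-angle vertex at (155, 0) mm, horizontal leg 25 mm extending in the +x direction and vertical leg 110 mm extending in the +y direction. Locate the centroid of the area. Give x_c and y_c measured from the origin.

x_c = 83.91 mm, y_c = 53.63 mm

rectangular portion: A = 155 × 110 = 17050.00, centroid at (77.50, 55.00).
triangular portion: A = ½·25·110 = 1375.00, centroid at (163.33, 36.67).
ΣA = 18425.00 mm², ΣAx_c = 1545958.33 mm³, ΣAy_c = 988166.67 mm³.
x_c = 1545958.33/18425.00 = 83.91 mm; y_c = 988166.67/18425.00 = 53.63 mm.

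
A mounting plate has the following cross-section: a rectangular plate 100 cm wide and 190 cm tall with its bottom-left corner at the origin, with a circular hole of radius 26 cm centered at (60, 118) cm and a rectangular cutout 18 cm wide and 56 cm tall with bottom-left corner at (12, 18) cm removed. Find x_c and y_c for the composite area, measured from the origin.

plate: A = 100 × 190 = 19000.00, centroid at (50.00, 95.00).
hole 1: A = −π·26² = -2123.72, centroid at (60.00, 118.00).
hole 2: A = −(18 × 56) = -1008.00, centroid at (21.00, 46.00).
ΣA = 15868.28 cm²
ΣAx_c = (19000.00)(50.00) + (-2123.72)(60.00) + (-1008.00)(21.00) = 801409.00 cm³
ΣAy_c = (19000.00)(95.00) + (-2123.72)(118.00) + (-1008.00)(46.00) = 1508033.44 cm³
x_c = 801409.00 / 15868.28 = 50.50 cm
y_c = 1508033.44 / 15868.28 = 95.03 cm

x_c = 50.50 cm, y_c = 95.03 cm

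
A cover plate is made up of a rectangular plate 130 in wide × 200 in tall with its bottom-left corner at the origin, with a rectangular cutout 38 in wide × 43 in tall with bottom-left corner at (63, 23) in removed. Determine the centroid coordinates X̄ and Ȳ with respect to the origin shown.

Part | A | x̄ᵢ | ȳᵢ | A·x̄ᵢ | A·ȳᵢ
plate | 26000.00 | 65.00 | 100.00 | 1690000.00 | 2600000.00
hole | -1634.00 | 82.00 | 44.50 | -133988.00 | -72713.00
Σ | 24366.00 |  |  | 1556012.00 | 2527287.00
X̄ = 1556012.00 / 24366.00 = 63.86 in
Ȳ = 2527287.00 / 24366.00 = 103.72 in

X̄ = 63.86 in, Ȳ = 103.72 in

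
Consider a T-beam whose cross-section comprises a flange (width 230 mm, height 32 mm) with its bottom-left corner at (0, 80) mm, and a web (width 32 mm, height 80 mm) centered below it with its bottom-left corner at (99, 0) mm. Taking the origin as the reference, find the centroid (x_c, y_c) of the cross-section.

x_c = 115.00 mm, y_c = 81.55 mm

web: A = 32 × 80 = 2560.00, centroid at (115.00, 40.00).
flange: A = 230 × 32 = 7360.00, centroid at (115.00, 96.00).
ΣA = 9920.00 mm²
ΣAx_c = (2560.00)(115.00) + (7360.00)(115.00) = 1140800.00 mm³
ΣAy_c = (2560.00)(40.00) + (7360.00)(96.00) = 808960.00 mm³
x_c = 1140800.00 / 9920.00 = 115.00 mm
y_c = 808960.00 / 9920.00 = 81.55 mm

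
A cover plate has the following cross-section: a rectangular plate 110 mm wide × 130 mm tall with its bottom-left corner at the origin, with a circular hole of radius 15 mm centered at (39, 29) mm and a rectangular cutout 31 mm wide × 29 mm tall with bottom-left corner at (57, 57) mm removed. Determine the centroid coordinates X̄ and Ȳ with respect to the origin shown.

X̄ = 54.65 mm, Ȳ = 66.54 mm

plate: A = 110 × 130 = 14300.00, centroid at (55.00, 65.00).
hole 1: A = −π·15² = -706.86, centroid at (39.00, 29.00).
hole 2: A = −(31 × 29) = -899.00, centroid at (72.50, 71.50).
ΣA = 12694.14 mm²
ΣAX̄ = (14300.00)(55.00) + (-706.86)(39.00) + (-899.00)(72.50) = 693755.02 mm³
ΣAȲ = (14300.00)(65.00) + (-706.86)(29.00) + (-899.00)(71.50) = 844722.61 mm³
X̄ = 693755.02 / 12694.14 = 54.65 mm
Ȳ = 844722.61 / 12694.14 = 66.54 mm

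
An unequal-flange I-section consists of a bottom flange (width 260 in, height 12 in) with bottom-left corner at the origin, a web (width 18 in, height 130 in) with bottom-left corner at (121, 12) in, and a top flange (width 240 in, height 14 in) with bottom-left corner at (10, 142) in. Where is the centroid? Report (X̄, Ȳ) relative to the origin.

X̄ = 130.00 in, Ȳ = 79.31 in

bottom flange: A = 260 × 12 = 3120.00, centroid at (130.00, 6.00).
web: A = 18 × 130 = 2340.00, centroid at (130.00, 77.00).
top flange: A = 240 × 14 = 3360.00, centroid at (130.00, 149.00).
ΣA = 8820.00 in², ΣAX̄ = 1146600.00 in³, ΣAȲ = 699540.00 in³.
X̄ = 1146600.00/8820.00 = 130.00 in; Ȳ = 699540.00/8820.00 = 79.31 in.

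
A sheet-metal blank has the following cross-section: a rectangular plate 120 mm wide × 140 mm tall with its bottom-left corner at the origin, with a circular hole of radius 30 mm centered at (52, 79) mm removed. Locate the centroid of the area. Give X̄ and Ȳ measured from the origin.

X̄ = 61.62 mm, Ȳ = 68.18 mm

plate: A = 120 × 140 = 16800.00, centroid at (60.00, 70.00).
hole: A = −π·30² = -2827.43, centroid at (52.00, 79.00).
ΣA = 13972.57 mm², ΣAX̄ = 860973.46 mm³, ΣAȲ = 952632.76 mm³.
X̄ = 860973.46/13972.57 = 61.62 mm; Ȳ = 952632.76/13972.57 = 68.18 mm.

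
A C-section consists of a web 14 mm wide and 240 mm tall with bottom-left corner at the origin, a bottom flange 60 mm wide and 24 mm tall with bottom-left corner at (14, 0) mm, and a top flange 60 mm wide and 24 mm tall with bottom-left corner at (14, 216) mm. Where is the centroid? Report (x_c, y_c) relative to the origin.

x_c = 24.08 mm, y_c = 120.00 mm

Part | A | x̄ᵢ | ȳᵢ | A·x̄ᵢ | A·ȳᵢ
web | 3360.00 | 7.00 | 120.00 | 23520.00 | 403200.00
bottom flange | 1440.00 | 44.00 | 12.00 | 63360.00 | 17280.00
top flange | 1440.00 | 44.00 | 228.00 | 63360.00 | 328320.00
Σ | 6240.00 |  |  | 150240.00 | 748800.00
x_c = 150240.00 / 6240.00 = 24.08 mm
y_c = 748800.00 / 6240.00 = 120.00 mm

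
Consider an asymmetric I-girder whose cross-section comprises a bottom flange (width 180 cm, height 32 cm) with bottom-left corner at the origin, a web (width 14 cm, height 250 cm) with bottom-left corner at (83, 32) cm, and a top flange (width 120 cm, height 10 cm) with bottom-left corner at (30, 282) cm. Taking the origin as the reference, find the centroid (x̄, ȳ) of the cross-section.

bottom flange: A = 180 × 32 = 5760.00, centroid at (90.00, 16.00).
web: A = 14 × 250 = 3500.00, centroid at (90.00, 157.00).
top flange: A = 120 × 10 = 1200.00, centroid at (90.00, 287.00).
ΣA = 10460.00 cm²
ΣAx̄ = (5760.00)(90.00) + (3500.00)(90.00) + (1200.00)(90.00) = 941400.00 cm³
ΣAȳ = (5760.00)(16.00) + (3500.00)(157.00) + (1200.00)(287.00) = 986060.00 cm³
x̄ = 941400.00 / 10460.00 = 90.00 cm
ȳ = 986060.00 / 10460.00 = 94.27 cm

x̄ = 90.00 cm, ȳ = 94.27 cm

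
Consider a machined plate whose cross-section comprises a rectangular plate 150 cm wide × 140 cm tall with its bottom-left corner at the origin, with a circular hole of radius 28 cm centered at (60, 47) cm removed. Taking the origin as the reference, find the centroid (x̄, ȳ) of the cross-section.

Part | A | x̄ᵢ | ȳᵢ | A·x̄ᵢ | A·ȳᵢ
plate | 21000.00 | 75.00 | 70.00 | 1575000.00 | 1470000.00
hole | -2463.01 | 60.00 | 47.00 | -147780.52 | -115761.41
Σ | 18536.99 |  |  | 1427219.48 | 1354238.59
x̄ = 1427219.48 / 18536.99 = 76.99 cm
ȳ = 1354238.59 / 18536.99 = 73.06 cm

x̄ = 76.99 cm, ȳ = 73.06 cm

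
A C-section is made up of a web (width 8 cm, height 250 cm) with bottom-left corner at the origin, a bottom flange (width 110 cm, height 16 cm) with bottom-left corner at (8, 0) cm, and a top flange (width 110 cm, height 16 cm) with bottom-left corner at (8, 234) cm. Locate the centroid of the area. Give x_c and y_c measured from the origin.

web: A = 8 × 250 = 2000.00, centroid at (4.00, 125.00).
bottom flange: A = 110 × 16 = 1760.00, centroid at (63.00, 8.00).
top flange: A = 110 × 16 = 1760.00, centroid at (63.00, 242.00).
ΣA = 5520.00 cm², ΣAx_c = 229760.00 cm³, ΣAy_c = 690000.00 cm³.
x_c = 229760.00/5520.00 = 41.62 cm; y_c = 690000.00/5520.00 = 125.00 cm.

x_c = 41.62 cm, y_c = 125.00 cm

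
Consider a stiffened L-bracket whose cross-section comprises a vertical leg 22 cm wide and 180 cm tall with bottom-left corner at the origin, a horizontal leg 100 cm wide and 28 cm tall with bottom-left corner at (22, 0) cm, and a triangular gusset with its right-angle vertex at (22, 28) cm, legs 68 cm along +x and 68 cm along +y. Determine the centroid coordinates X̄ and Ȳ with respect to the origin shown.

vertical leg: A = 22 × 180 = 3960.00, centroid at (11.00, 90.00).
horizontal leg: A = 100 × 28 = 2800.00, centroid at (72.00, 14.00).
gusset: A = ½·68·68 = 2312.00, centroid at (44.67, 50.67).
ΣA = 9072.00 cm², ΣAX̄ = 348429.33 cm³, ΣAȲ = 512741.33 cm³.
X̄ = 348429.33/9072.00 = 38.41 cm; Ȳ = 512741.33/9072.00 = 56.52 cm.

X̄ = 38.41 cm, Ȳ = 56.52 cm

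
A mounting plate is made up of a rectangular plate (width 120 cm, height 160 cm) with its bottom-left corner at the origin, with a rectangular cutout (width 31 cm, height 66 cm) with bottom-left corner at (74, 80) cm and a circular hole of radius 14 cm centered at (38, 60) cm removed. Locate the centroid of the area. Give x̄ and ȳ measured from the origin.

x̄ = 57.17 cm, ȳ = 76.66 cm

Part | A | x̄ᵢ | ȳᵢ | A·x̄ᵢ | A·ȳᵢ
plate | 19200.00 | 60.00 | 80.00 | 1152000.00 | 1536000.00
hole 1 | -2046.00 | 89.50 | 113.00 | -183117.00 | -231198.00
hole 2 | -615.75 | 38.00 | 60.00 | -23398.58 | -36945.13
Σ | 16538.25 |  |  | 945484.42 | 1267856.87
x̄ = 945484.42 / 16538.25 = 57.17 cm
ȳ = 1267856.87 / 16538.25 = 76.66 cm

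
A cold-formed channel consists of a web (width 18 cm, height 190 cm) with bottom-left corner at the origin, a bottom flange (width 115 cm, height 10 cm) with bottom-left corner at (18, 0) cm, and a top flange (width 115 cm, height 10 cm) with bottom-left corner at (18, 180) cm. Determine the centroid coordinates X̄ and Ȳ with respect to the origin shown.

X̄ = 35.74 cm, Ȳ = 95.00 cm

web: A = 18 × 190 = 3420.00, centroid at (9.00, 95.00).
bottom flange: A = 115 × 10 = 1150.00, centroid at (75.50, 5.00).
top flange: A = 115 × 10 = 1150.00, centroid at (75.50, 185.00).
ΣA = 5720.00 cm², ΣAX̄ = 204430.00 cm³, ΣAȲ = 543400.00 cm³.
X̄ = 204430.00/5720.00 = 35.74 cm; Ȳ = 543400.00/5720.00 = 95.00 cm.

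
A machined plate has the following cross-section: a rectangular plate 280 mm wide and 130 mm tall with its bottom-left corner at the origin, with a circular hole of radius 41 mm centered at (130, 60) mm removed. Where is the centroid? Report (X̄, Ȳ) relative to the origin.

X̄ = 141.70 mm, Ȳ = 65.85 mm

Part | A | x̄ᵢ | ȳᵢ | A·x̄ᵢ | A·ȳᵢ
plate | 36400.00 | 140.00 | 65.00 | 5096000.00 | 2366000.00
hole | -5281.02 | 130.00 | 60.00 | -686532.24 | -316861.04
Σ | 31118.98 |  |  | 4409467.76 | 2049138.96
X̄ = 4409467.76 / 31118.98 = 141.70 mm
Ȳ = 2049138.96 / 31118.98 = 65.85 mm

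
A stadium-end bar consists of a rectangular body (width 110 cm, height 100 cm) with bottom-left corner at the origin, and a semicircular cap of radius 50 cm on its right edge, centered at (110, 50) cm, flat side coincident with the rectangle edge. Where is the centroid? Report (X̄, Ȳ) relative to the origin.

Part | A | x̄ᵢ | ȳᵢ | A·x̄ᵢ | A·ȳᵢ
rectangular body | 11000.00 | 55.00 | 50.00 | 605000.00 | 550000.00
semicircular end | 3926.99 | 131.22 | 50.00 | 515302.32 | 196349.54
Σ | 14926.99 |  |  | 1120302.32 | 746349.54
X̄ = 1120302.32 / 14926.99 = 75.05 cm
Ȳ = 746349.54 / 14926.99 = 50.00 cm

X̄ = 75.05 cm, Ȳ = 50.00 cm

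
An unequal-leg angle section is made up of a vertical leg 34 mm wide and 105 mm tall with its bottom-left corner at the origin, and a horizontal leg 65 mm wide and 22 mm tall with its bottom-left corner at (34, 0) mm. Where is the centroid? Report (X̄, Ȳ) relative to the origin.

X̄ = 31.16 mm, Ȳ = 40.63 mm

vertical leg: A = 34 × 105 = 3570.00, centroid at (17.00, 52.50).
horizontal leg: A = 65 × 22 = 1430.00, centroid at (66.50, 11.00).
ΣA = 5000.00 mm², ΣAX̄ = 155785.00 mm³, ΣAȲ = 203155.00 mm³.
X̄ = 155785.00/5000.00 = 31.16 mm; Ȳ = 203155.00/5000.00 = 40.63 mm.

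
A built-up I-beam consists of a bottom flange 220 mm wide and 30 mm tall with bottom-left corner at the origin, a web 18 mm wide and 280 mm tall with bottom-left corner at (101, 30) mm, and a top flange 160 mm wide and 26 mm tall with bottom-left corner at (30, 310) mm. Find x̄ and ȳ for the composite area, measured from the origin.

x̄ = 110.00 mm, ȳ = 145.54 mm

Part | A | x̄ᵢ | ȳᵢ | A·x̄ᵢ | A·ȳᵢ
bottom flange | 6600.00 | 110.00 | 15.00 | 726000.00 | 99000.00
web | 5040.00 | 110.00 | 170.00 | 554400.00 | 856800.00
top flange | 4160.00 | 110.00 | 323.00 | 457600.00 | 1343680.00
Σ | 15800.00 |  |  | 1738000.00 | 2299480.00
x̄ = 1738000.00 / 15800.00 = 110.00 mm
ȳ = 2299480.00 / 15800.00 = 145.54 mm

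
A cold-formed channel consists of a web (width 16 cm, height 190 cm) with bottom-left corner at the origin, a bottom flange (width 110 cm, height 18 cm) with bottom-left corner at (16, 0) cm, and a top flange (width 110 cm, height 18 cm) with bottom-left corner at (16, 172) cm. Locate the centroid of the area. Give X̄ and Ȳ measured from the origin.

web: A = 16 × 190 = 3040.00, centroid at (8.00, 95.00).
bottom flange: A = 110 × 18 = 1980.00, centroid at (71.00, 9.00).
top flange: A = 110 × 18 = 1980.00, centroid at (71.00, 181.00).
ΣA = 7000.00 cm², ΣAX̄ = 305480.00 cm³, ΣAȲ = 665000.00 cm³.
X̄ = 305480.00/7000.00 = 43.64 cm; Ȳ = 665000.00/7000.00 = 95.00 cm.

X̄ = 43.64 cm, Ȳ = 95.00 cm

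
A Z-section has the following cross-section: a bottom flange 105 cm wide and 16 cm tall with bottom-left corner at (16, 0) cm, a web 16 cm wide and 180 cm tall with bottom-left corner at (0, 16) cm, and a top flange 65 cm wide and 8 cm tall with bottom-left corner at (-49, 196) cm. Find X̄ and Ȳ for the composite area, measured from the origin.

X̄ = 25.50 cm, Ȳ = 83.21 cm

bottom flange: A = 105 × 16 = 1680.00, centroid at (68.50, 8.00).
web: A = 16 × 180 = 2880.00, centroid at (8.00, 106.00).
top flange: A = 65 × 8 = 520.00, centroid at (-16.50, 200.00).
ΣA = 5080.00 cm²
ΣAX̄ = (1680.00)(68.50) + (2880.00)(8.00) + (520.00)(-16.50) = 129540.00 cm³
ΣAȲ = (1680.00)(8.00) + (2880.00)(106.00) + (520.00)(200.00) = 422720.00 cm³
X̄ = 129540.00 / 5080.00 = 25.50 cm
Ȳ = 422720.00 / 5080.00 = 83.21 cm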